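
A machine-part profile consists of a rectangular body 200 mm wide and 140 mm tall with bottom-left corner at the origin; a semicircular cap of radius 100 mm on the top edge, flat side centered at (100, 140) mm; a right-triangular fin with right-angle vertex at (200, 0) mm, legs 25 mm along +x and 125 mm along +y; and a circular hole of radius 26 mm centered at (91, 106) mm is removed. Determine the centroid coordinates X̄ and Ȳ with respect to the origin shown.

X̄ = 104.37 mm, Ȳ = 108.14 mm

rectangular body: A = 200 × 140 = 28000.00, centroid at (100.00, 70.00).
semicircular top: A = ½π·100² = 15707.96, centroid at (100.00, 182.44).
triangular fin: A = ½·25·125 = 1562.50, centroid at (208.33, 41.67).
hole: A = −π·26² = -2123.72, centroid at (91.00, 106.00).
ΣA = 43146.75 mm²
ΣAX̄ = (28000.00)(100.00) + (15707.96)(100.00) + (1562.50)(208.33) + (-2123.72)(91.00) = 4503058.95 mm³
ΣAȲ = (28000.00)(70.00) + (15707.96)(182.44) + (1562.50)(41.67) + (-2123.72)(106.00) = 4665771.73 mm³
X̄ = 4503058.95 / 43146.75 = 104.37 mm
Ȳ = 4665771.73 / 43146.75 = 108.14 mm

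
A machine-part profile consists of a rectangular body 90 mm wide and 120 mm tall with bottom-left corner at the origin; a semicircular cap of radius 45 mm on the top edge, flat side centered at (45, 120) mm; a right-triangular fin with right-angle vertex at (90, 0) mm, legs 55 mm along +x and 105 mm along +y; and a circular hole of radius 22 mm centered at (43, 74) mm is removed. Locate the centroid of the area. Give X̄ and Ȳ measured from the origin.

rectangular body: A = 90 × 120 = 10800.00, centroid at (45.00, 60.00).
semicircular top: A = ½π·45² = 3180.86, centroid at (45.00, 139.10).
triangular fin: A = ½·55·105 = 2887.50, centroid at (108.33, 35.00).
hole: A = −π·22² = -1520.53, centroid at (43.00, 74.00).
ΣA = 15347.83 mm²
ΣAX̄ = (10800.00)(45.00) + (3180.86)(45.00) + (2887.50)(108.33) + (-1520.53)(43.00) = 876568.49 mm³
ΣAȲ = (10800.00)(60.00) + (3180.86)(139.10) + (2887.50)(35.00) + (-1520.53)(74.00) = 1078996.72 mm³
X̄ = 876568.49 / 15347.83 = 57.11 mm
Ȳ = 1078996.72 / 15347.83 = 70.30 mm

X̄ = 57.11 mm, Ȳ = 70.30 mm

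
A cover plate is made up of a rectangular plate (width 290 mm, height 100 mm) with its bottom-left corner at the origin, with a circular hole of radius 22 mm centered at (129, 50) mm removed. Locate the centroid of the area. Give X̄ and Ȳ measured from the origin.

Part | A | x̄ᵢ | ȳᵢ | A·x̄ᵢ | A·ȳᵢ
plate | 29000.00 | 145.00 | 50.00 | 4205000.00 | 1450000.00
hole | -1520.53 | 129.00 | 50.00 | -196148.48 | -76026.54
Σ | 27479.47 |  |  | 4008851.52 | 1373973.46
X̄ = 4008851.52 / 27479.47 = 145.89 mm
Ȳ = 1373973.46 / 27479.47 = 50.00 mm

X̄ = 145.89 mm, Ȳ = 50.00 mm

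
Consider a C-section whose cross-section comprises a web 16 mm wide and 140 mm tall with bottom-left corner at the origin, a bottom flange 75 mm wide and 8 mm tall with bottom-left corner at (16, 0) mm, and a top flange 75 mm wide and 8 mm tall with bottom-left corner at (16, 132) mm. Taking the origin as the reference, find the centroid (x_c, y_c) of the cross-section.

web: A = 16 × 140 = 2240.00, centroid at (8.00, 70.00).
bottom flange: A = 75 × 8 = 600.00, centroid at (53.50, 4.00).
top flange: A = 75 × 8 = 600.00, centroid at (53.50, 136.00).
ΣA = 3440.00 mm²
ΣAx_c = (2240.00)(8.00) + (600.00)(53.50) + (600.00)(53.50) = 82120.00 mm³
ΣAy_c = (2240.00)(70.00) + (600.00)(4.00) + (600.00)(136.00) = 240800.00 mm³
x_c = 82120.00 / 3440.00 = 23.87 mm
y_c = 240800.00 / 3440.00 = 70.00 mm

x_c = 23.87 mm, y_c = 70.00 mm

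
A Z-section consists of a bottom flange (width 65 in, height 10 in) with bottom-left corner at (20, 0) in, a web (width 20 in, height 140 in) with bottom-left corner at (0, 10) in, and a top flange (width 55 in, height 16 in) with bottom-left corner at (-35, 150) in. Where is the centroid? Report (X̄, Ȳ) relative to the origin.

bottom flange: A = 65 × 10 = 650.00, centroid at (52.50, 5.00).
web: A = 20 × 140 = 2800.00, centroid at (10.00, 80.00).
top flange: A = 55 × 16 = 880.00, centroid at (-7.50, 158.00).
ΣA = 4330.00 in²
ΣAX̄ = (650.00)(52.50) + (2800.00)(10.00) + (880.00)(-7.50) = 55525.00 in³
ΣAȲ = (650.00)(5.00) + (2800.00)(80.00) + (880.00)(158.00) = 366290.00 in³
X̄ = 55525.00 / 4330.00 = 12.82 in
Ȳ = 366290.00 / 4330.00 = 84.59 in

X̄ = 12.82 in, Ȳ = 84.59 in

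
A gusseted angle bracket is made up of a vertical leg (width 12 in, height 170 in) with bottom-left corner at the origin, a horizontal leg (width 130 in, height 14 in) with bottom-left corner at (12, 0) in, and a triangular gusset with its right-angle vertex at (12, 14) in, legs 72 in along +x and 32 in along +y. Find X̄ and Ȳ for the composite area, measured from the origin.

Part | A | x̄ᵢ | ȳᵢ | A·x̄ᵢ | A·ȳᵢ
vertical leg | 2040.00 | 6.00 | 85.00 | 12240.00 | 173400.00
horizontal leg | 1820.00 | 77.00 | 7.00 | 140140.00 | 12740.00
gusset | 1152.00 | 36.00 | 24.67 | 41472.00 | 28416.00
Σ | 5012.00 |  |  | 193852.00 | 214556.00
X̄ = 193852.00 / 5012.00 = 38.68 in
Ȳ = 214556.00 / 5012.00 = 42.81 in

X̄ = 38.68 in, Ȳ = 42.81 in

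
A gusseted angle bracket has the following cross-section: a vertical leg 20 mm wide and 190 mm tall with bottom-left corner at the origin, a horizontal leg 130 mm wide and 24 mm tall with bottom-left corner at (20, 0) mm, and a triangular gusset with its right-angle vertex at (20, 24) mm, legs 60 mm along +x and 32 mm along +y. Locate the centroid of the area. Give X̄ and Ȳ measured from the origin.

vertical leg: A = 20 × 190 = 3800.00, centroid at (10.00, 95.00).
horizontal leg: A = 130 × 24 = 3120.00, centroid at (85.00, 12.00).
gusset: A = ½·60·32 = 960.00, centroid at (40.00, 34.67).
ΣA = 7880.00 mm², ΣAX̄ = 341600.00 mm³, ΣAȲ = 431720.00 mm³.
X̄ = 341600.00/7880.00 = 43.35 mm; Ȳ = 431720.00/7880.00 = 54.79 mm.

X̄ = 43.35 mm, Ȳ = 54.79 mm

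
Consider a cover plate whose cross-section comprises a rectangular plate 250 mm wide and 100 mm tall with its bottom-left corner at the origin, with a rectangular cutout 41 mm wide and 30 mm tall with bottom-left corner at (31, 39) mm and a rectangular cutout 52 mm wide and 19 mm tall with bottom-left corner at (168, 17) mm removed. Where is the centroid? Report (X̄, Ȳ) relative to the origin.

X̄ = 125.98 mm, Ȳ = 50.80 mm

plate: A = 250 × 100 = 25000.00, centroid at (125.00, 50.00).
hole 1: A = −(41 × 30) = -1230.00, centroid at (51.50, 54.00).
hole 2: A = −(52 × 19) = -988.00, centroid at (194.00, 26.50).
ΣA = 22782.00 mm²
ΣAX̄ = (25000.00)(125.00) + (-1230.00)(51.50) + (-988.00)(194.00) = 2869983.00 mm³
ΣAȲ = (25000.00)(50.00) + (-1230.00)(54.00) + (-988.00)(26.50) = 1157398.00 mm³
X̄ = 2869983.00 / 22782.00 = 125.98 mm
Ȳ = 1157398.00 / 22782.00 = 50.80 mm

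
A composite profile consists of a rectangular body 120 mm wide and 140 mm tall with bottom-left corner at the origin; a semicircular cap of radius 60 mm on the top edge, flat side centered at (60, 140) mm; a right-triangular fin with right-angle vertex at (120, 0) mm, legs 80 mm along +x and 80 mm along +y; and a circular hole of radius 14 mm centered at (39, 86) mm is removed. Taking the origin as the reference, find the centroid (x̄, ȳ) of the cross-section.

rectangular body: A = 120 × 140 = 16800.00, centroid at (60.00, 70.00).
semicircular top: A = ½π·60² = 5654.87, centroid at (60.00, 165.46).
triangular fin: A = ½·80·80 = 3200.00, centroid at (146.67, 26.67).
hole: A = −π·14² = -615.75, centroid at (39.00, 86.00).
ΣA = 25039.11 mm²
ΣAx̄ = (16800.00)(60.00) + (5654.87)(60.00) + (3200.00)(146.67) + (-615.75)(39.00) = 1792611.01 mm³
ΣAȳ = (16800.00)(70.00) + (5654.87)(165.46) + (3200.00)(26.67) + (-615.75)(86.00) = 2144060.00 mm³
x̄ = 1792611.01 / 25039.11 = 71.59 mm
ȳ = 2144060.00 / 25039.11 = 85.63 mm

x̄ = 71.59 mm, ȳ = 85.63 mm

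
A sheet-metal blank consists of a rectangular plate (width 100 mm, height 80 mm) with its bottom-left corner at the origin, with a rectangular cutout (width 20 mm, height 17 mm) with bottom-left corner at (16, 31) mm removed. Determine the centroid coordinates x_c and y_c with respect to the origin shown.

x_c = 51.07 mm, y_c = 40.02 mm

plate: A = 100 × 80 = 8000.00, centroid at (50.00, 40.00).
hole: A = −(20 × 17) = -340.00, centroid at (26.00, 39.50).
ΣA = 7660.00 mm²
ΣAx_c = (8000.00)(50.00) + (-340.00)(26.00) = 391160.00 mm³
ΣAy_c = (8000.00)(40.00) + (-340.00)(39.50) = 306570.00 mm³
x_c = 391160.00 / 7660.00 = 51.07 mm
y_c = 306570.00 / 7660.00 = 40.02 mm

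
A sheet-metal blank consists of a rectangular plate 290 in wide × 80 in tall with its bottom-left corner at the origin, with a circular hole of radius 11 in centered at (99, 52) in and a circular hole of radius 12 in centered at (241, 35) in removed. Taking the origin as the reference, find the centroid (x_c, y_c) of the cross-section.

x_c = 143.84 in, y_c = 39.90 in

plate: A = 290 × 80 = 23200.00, centroid at (145.00, 40.00).
hole 1: A = −π·11² = -380.13, centroid at (99.00, 52.00).
hole 2: A = −π·12² = -452.39, centroid at (241.00, 35.00).
ΣA = 22367.48 in², ΣAx_c = 3217341.03 in³, ΣAy_c = 892399.47 in³.
x_c = 3217341.03/22367.48 = 143.84 in; y_c = 892399.47/22367.48 = 39.90 in.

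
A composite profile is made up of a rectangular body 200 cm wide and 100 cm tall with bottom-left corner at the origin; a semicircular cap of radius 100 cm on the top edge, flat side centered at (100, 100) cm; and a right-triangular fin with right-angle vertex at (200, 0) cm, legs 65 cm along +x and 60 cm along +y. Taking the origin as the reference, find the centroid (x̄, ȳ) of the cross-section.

x̄ = 106.30 cm, ȳ = 87.01 cm

Part | A | x̄ᵢ | ȳᵢ | A·x̄ᵢ | A·ȳᵢ
rectangular body | 20000.00 | 100.00 | 50.00 | 2000000.00 | 1000000.00
semicircular top | 15707.96 | 100.00 | 142.44 | 1570796.33 | 2237462.99
triangular fin | 1950.00 | 221.67 | 20.00 | 432250.00 | 39000.00
Σ | 37657.96 |  |  | 4003046.33 | 3276462.99
x̄ = 4003046.33 / 37657.96 = 106.30 cm
ȳ = 3276462.99 / 37657.96 = 87.01 cm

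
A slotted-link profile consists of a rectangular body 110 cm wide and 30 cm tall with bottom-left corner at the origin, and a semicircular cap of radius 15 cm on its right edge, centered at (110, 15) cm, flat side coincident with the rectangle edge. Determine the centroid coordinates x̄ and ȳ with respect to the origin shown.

Part | A | x̄ᵢ | ȳᵢ | A·x̄ᵢ | A·ȳᵢ
rectangular body | 3300.00 | 55.00 | 15.00 | 181500.00 | 49500.00
semicircular end | 353.43 | 116.37 | 15.00 | 41127.21 | 5301.44
Σ | 3653.43 |  |  | 222627.21 | 54801.44
x̄ = 222627.21 / 3653.43 = 60.94 cm
ȳ = 54801.44 / 3653.43 = 15.00 cm

x̄ = 60.94 cm, ȳ = 15.00 cm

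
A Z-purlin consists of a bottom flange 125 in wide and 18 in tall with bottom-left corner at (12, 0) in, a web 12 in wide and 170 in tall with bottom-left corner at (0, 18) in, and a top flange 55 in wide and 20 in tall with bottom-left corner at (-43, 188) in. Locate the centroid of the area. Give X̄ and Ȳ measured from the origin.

X̄ = 30.21 in, Ȳ = 83.15 in

bottom flange: A = 125 × 18 = 2250.00, centroid at (74.50, 9.00).
web: A = 12 × 170 = 2040.00, centroid at (6.00, 103.00).
top flange: A = 55 × 20 = 1100.00, centroid at (-15.50, 198.00).
ΣA = 5390.00 in², ΣAX̄ = 162815.00 in³, ΣAȲ = 448170.00 in³.
X̄ = 162815.00/5390.00 = 30.21 in; Ȳ = 448170.00/5390.00 = 83.15 in.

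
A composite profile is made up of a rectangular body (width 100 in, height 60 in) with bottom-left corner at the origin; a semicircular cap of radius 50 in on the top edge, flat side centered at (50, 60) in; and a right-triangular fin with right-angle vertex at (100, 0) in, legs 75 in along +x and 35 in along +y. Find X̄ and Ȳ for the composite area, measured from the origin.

X̄ = 58.76 in, Ȳ = 45.76 in

Part | A | x̄ᵢ | ȳᵢ | A·x̄ᵢ | A·ȳᵢ
rectangular body | 6000.00 | 50.00 | 30.00 | 300000.00 | 180000.00
semicircular top | 3926.99 | 50.00 | 81.22 | 196349.54 | 318952.78
triangular fin | 1312.50 | 125.00 | 11.67 | 164062.50 | 15312.50
Σ | 11239.49 |  |  | 660412.04 | 514265.28
X̄ = 660412.04 / 11239.49 = 58.76 in
Ȳ = 514265.28 / 11239.49 = 45.76 in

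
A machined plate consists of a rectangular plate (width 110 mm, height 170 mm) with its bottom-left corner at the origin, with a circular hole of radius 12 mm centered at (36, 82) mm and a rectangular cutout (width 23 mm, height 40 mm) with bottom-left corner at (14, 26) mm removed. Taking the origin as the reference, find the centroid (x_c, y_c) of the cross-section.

x_c = 57.06 mm, y_c = 87.15 mm

plate: A = 110 × 170 = 18700.00, centroid at (55.00, 85.00).
hole 1: A = −π·12² = -452.39, centroid at (36.00, 82.00).
hole 2: A = −(23 × 40) = -920.00, centroid at (25.50, 46.00).
ΣA = 17327.61 mm², ΣAx_c = 988753.98 mm³, ΣAy_c = 1510084.07 mm³.
x_c = 988753.98/17327.61 = 57.06 mm; y_c = 1510084.07/17327.61 = 87.15 mm.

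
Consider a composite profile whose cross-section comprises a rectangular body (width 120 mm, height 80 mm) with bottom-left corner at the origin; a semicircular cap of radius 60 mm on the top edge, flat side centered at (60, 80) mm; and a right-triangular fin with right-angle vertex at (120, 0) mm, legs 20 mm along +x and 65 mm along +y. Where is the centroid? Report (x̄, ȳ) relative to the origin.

rectangular body: A = 120 × 80 = 9600.00, centroid at (60.00, 40.00).
semicircular top: A = ½π·60² = 5654.87, centroid at (60.00, 105.46).
triangular fin: A = ½·20·65 = 650.00, centroid at (126.67, 21.67).
ΣA = 15904.87 mm², ΣAx̄ = 997625.34 mm³, ΣAȳ = 994472.68 mm³.
x̄ = 997625.34/15904.87 = 62.72 mm; ȳ = 994472.68/15904.87 = 62.53 mm.

x̄ = 62.72 mm, ȳ = 62.53 mm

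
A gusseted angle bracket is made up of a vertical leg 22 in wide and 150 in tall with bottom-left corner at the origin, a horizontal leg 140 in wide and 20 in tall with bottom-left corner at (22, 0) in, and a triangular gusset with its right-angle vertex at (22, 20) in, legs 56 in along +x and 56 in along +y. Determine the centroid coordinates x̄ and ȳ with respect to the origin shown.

Part | A | x̄ᵢ | ȳᵢ | A·x̄ᵢ | A·ȳᵢ
vertical leg | 3300.00 | 11.00 | 75.00 | 36300.00 | 247500.00
horizontal leg | 2800.00 | 92.00 | 10.00 | 257600.00 | 28000.00
gusset | 1568.00 | 40.67 | 38.67 | 63765.33 | 60629.33
Σ | 7668.00 |  |  | 357665.33 | 336129.33
x̄ = 357665.33 / 7668.00 = 46.64 in
ȳ = 336129.33 / 7668.00 = 43.84 in

x̄ = 46.64 in, ȳ = 43.84 in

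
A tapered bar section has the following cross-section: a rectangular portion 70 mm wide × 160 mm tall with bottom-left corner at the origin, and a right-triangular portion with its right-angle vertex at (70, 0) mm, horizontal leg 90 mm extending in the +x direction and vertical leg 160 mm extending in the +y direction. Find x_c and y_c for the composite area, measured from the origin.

x_c = 60.43 mm, y_c = 69.57 mm

rectangular portion: A = 70 × 160 = 11200.00, centroid at (35.00, 80.00).
triangular portion: A = ½·90·160 = 7200.00, centroid at (100.00, 53.33).
ΣA = 18400.00 mm²
ΣAx_c = (11200.00)(35.00) + (7200.00)(100.00) = 1112000.00 mm³
ΣAy_c = (11200.00)(80.00) + (7200.00)(53.33) = 1280000.00 mm³
x_c = 1112000.00 / 18400.00 = 60.43 mm
y_c = 1280000.00 / 18400.00 = 69.57 mm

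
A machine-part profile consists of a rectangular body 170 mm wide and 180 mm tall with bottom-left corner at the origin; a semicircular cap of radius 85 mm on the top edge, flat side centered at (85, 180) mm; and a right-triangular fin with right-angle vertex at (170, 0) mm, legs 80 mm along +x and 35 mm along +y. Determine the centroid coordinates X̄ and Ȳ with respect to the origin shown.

X̄ = 88.61 mm, Ȳ = 120.48 mm

Part | A | x̄ᵢ | ȳᵢ | A·x̄ᵢ | A·ȳᵢ
rectangular body | 30600.00 | 85.00 | 90.00 | 2601000.00 | 2754000.00
semicircular top | 11349.00 | 85.00 | 216.08 | 964665.29 | 2452237.29
triangular fin | 1400.00 | 196.67 | 11.67 | 275333.33 | 16333.33
Σ | 43349.00 |  |  | 3840998.63 | 5222570.62
X̄ = 3840998.63 / 43349.00 = 88.61 mm
Ȳ = 5222570.62 / 43349.00 = 120.48 mm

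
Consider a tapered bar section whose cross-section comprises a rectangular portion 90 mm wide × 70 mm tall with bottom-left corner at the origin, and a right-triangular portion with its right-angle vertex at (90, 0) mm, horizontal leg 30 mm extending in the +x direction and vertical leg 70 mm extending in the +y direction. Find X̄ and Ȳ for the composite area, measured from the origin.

rectangular portion: A = 90 × 70 = 6300.00, centroid at (45.00, 35.00).
triangular portion: A = ½·30·70 = 1050.00, centroid at (100.00, 23.33).
ΣA = 7350.00 mm², ΣAX̄ = 388500.00 mm³, ΣAȲ = 245000.00 mm³.
X̄ = 388500.00/7350.00 = 52.86 mm; Ȳ = 245000.00/7350.00 = 33.33 mm.

X̄ = 52.86 mm, Ȳ = 33.33 mm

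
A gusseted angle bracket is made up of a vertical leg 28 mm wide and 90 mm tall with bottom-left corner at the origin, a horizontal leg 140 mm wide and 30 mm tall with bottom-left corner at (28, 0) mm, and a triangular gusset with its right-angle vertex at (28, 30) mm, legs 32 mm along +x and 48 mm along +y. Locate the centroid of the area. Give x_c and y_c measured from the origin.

Part | A | x̄ᵢ | ȳᵢ | A·x̄ᵢ | A·ȳᵢ
vertical leg | 2520.00 | 14.00 | 45.00 | 35280.00 | 113400.00
horizontal leg | 4200.00 | 98.00 | 15.00 | 411600.00 | 63000.00
gusset | 768.00 | 38.67 | 46.00 | 29696.00 | 35328.00
Σ | 7488.00 |  |  | 476576.00 | 211728.00
x_c = 476576.00 / 7488.00 = 63.65 mm
y_c = 211728.00 / 7488.00 = 28.28 mm

x_c = 63.65 mm, y_c = 28.28 mm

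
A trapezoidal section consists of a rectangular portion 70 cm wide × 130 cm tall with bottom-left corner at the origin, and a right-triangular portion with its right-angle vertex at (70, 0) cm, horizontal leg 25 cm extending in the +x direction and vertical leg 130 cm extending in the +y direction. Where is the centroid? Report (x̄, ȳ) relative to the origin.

x̄ = 41.57 cm, ȳ = 61.72 cm

rectangular portion: A = 70 × 130 = 9100.00, centroid at (35.00, 65.00).
triangular portion: A = ½·25·130 = 1625.00, centroid at (78.33, 43.33).
ΣA = 10725.00 cm²
ΣAx̄ = (9100.00)(35.00) + (1625.00)(78.33) = 445791.67 cm³
ΣAȳ = (9100.00)(65.00) + (1625.00)(43.33) = 661916.67 cm³
x̄ = 445791.67 / 10725.00 = 41.57 cm
ȳ = 661916.67 / 10725.00 = 61.72 cm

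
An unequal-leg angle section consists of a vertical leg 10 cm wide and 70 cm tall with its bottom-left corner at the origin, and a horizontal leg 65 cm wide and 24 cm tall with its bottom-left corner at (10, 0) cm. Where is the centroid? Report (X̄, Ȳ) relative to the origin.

X̄ = 30.88 cm, Ȳ = 19.12 cm

vertical leg: A = 10 × 70 = 700.00, centroid at (5.00, 35.00).
horizontal leg: A = 65 × 24 = 1560.00, centroid at (42.50, 12.00).
ΣA = 2260.00 cm², ΣAX̄ = 69800.00 cm³, ΣAȲ = 43220.00 cm³.
X̄ = 69800.00/2260.00 = 30.88 cm; Ȳ = 43220.00/2260.00 = 19.12 cm.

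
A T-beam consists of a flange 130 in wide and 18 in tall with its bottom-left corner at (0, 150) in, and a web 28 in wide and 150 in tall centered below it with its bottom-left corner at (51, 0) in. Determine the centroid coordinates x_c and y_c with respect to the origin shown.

web: A = 28 × 150 = 4200.00, centroid at (65.00, 75.00).
flange: A = 130 × 18 = 2340.00, centroid at (65.00, 159.00).
ΣA = 6540.00 in², ΣAx_c = 425100.00 in³, ΣAy_c = 687060.00 in³.
x_c = 425100.00/6540.00 = 65.00 in; y_c = 687060.00/6540.00 = 105.06 in.

x_c = 65.00 in, y_c = 105.06 in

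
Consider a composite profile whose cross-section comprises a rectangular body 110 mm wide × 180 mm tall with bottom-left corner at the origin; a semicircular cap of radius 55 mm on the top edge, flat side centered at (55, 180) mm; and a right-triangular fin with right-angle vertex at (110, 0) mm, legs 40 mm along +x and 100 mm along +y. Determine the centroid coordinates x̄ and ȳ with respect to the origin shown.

x̄ = 60.15 mm, ȳ = 106.02 mm

rectangular body: A = 110 × 180 = 19800.00, centroid at (55.00, 90.00).
semicircular top: A = ½π·55² = 4751.66, centroid at (55.00, 203.34).
triangular fin: A = ½·40·100 = 2000.00, centroid at (123.33, 33.33).
ΣA = 26551.66 mm², ΣAx̄ = 1597007.91 mm³, ΣAȳ = 2814881.93 mm³.
x̄ = 1597007.91/26551.66 = 60.15 mm; ȳ = 2814881.93/26551.66 = 106.02 mm.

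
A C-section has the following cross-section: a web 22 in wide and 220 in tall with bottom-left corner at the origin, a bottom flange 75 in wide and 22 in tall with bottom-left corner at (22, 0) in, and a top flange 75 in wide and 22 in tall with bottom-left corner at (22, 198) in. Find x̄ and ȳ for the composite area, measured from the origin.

Part | A | x̄ᵢ | ȳᵢ | A·x̄ᵢ | A·ȳᵢ
web | 4840.00 | 11.00 | 110.00 | 53240.00 | 532400.00
bottom flange | 1650.00 | 59.50 | 11.00 | 98175.00 | 18150.00
top flange | 1650.00 | 59.50 | 209.00 | 98175.00 | 344850.00
Σ | 8140.00 |  |  | 249590.00 | 895400.00
x̄ = 249590.00 / 8140.00 = 30.66 in
ȳ = 895400.00 / 8140.00 = 110.00 in

x̄ = 30.66 in, ȳ = 110.00 in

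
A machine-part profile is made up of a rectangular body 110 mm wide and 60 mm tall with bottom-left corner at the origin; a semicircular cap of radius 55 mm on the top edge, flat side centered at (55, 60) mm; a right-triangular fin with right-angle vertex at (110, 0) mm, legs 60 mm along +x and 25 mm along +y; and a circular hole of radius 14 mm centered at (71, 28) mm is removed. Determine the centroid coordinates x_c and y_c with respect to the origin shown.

x_c = 59.04 mm, y_c = 50.76 mm

Part | A | x̄ᵢ | ȳᵢ | A·x̄ᵢ | A·ȳᵢ
rectangular body | 6600.00 | 55.00 | 30.00 | 363000.00 | 198000.00
semicircular top | 4751.66 | 55.00 | 83.34 | 261341.24 | 396016.20
triangular fin | 750.00 | 130.00 | 8.33 | 97500.00 | 6250.00
hole | -615.75 | 71.00 | 28.00 | -43718.40 | -17241.06
Σ | 11485.91 |  |  | 678122.84 | 583025.14
x_c = 678122.84 / 11485.91 = 59.04 mm
y_c = 583025.14 / 11485.91 = 50.76 mm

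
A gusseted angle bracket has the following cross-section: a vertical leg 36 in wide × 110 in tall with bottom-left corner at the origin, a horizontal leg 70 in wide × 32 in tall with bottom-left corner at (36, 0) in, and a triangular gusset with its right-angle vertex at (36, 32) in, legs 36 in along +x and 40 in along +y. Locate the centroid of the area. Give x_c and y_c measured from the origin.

x_c = 38.28 in, y_c = 41.37 in

Part | A | x̄ᵢ | ȳᵢ | A·x̄ᵢ | A·ȳᵢ
vertical leg | 3960.00 | 18.00 | 55.00 | 71280.00 | 217800.00
horizontal leg | 2240.00 | 71.00 | 16.00 | 159040.00 | 35840.00
gusset | 720.00 | 48.00 | 45.33 | 34560.00 | 32640.00
Σ | 6920.00 |  |  | 264880.00 | 286280.00
x_c = 264880.00 / 6920.00 = 38.28 in
y_c = 286280.00 / 6920.00 = 41.37 in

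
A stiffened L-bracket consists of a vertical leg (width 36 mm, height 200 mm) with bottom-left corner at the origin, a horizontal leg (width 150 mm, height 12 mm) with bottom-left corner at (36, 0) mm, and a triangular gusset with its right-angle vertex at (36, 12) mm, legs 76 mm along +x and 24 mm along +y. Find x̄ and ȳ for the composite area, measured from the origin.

vertical leg: A = 36 × 200 = 7200.00, centroid at (18.00, 100.00).
horizontal leg: A = 150 × 12 = 1800.00, centroid at (111.00, 6.00).
gusset: A = ½·76·24 = 912.00, centroid at (61.33, 20.00).
ΣA = 9912.00 mm², ΣAx̄ = 385336.00 mm³, ΣAȳ = 749040.00 mm³.
x̄ = 385336.00/9912.00 = 38.88 mm; ȳ = 749040.00/9912.00 = 75.57 mm.

x̄ = 38.88 mm, ȳ = 75.57 mm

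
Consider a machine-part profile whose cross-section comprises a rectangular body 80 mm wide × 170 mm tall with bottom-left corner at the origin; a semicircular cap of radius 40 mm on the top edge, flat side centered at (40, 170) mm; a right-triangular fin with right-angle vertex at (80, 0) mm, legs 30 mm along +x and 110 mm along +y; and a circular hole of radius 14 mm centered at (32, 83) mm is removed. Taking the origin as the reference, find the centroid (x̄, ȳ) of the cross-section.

x̄ = 45.10 mm, ȳ = 95.37 mm

rectangular body: A = 80 × 170 = 13600.00, centroid at (40.00, 85.00).
semicircular top: A = ½π·40² = 2513.27, centroid at (40.00, 186.98).
triangular fin: A = ½·30·110 = 1650.00, centroid at (90.00, 36.67).
hole: A = −π·14² = -615.75, centroid at (32.00, 83.00).
ΣA = 17147.52 mm²
ΣAx̄ = (13600.00)(40.00) + (2513.27)(40.00) + (1650.00)(90.00) + (-615.75)(32.00) = 773326.90 mm³
ΣAȳ = (13600.00)(85.00) + (2513.27)(186.98) + (1650.00)(36.67) + (-615.75)(83.00) = 1635315.84 mm³
x̄ = 773326.90 / 17147.52 = 45.10 mm
ȳ = 1635315.84 / 17147.52 = 95.37 mm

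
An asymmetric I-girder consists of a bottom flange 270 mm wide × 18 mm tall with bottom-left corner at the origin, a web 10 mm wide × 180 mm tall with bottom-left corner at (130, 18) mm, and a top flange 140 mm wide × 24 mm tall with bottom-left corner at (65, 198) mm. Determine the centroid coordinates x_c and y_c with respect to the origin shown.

bottom flange: A = 270 × 18 = 4860.00, centroid at (135.00, 9.00).
web: A = 10 × 180 = 1800.00, centroid at (135.00, 108.00).
top flange: A = 140 × 24 = 3360.00, centroid at (135.00, 210.00).
ΣA = 10020.00 mm², ΣAx_c = 1352700.00 mm³, ΣAy_c = 943740.00 mm³.
x_c = 1352700.00/10020.00 = 135.00 mm; y_c = 943740.00/10020.00 = 94.19 mm.

x_c = 135.00 mm, y_c = 94.19 mm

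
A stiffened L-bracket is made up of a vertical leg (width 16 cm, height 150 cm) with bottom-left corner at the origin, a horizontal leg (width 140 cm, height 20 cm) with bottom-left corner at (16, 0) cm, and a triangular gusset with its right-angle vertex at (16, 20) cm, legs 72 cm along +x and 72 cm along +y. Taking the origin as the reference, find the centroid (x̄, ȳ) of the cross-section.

vertical leg: A = 16 × 150 = 2400.00, centroid at (8.00, 75.00).
horizontal leg: A = 140 × 20 = 2800.00, centroid at (86.00, 10.00).
gusset: A = ½·72·72 = 2592.00, centroid at (40.00, 44.00).
ΣA = 7792.00 cm²
ΣAx̄ = (2400.00)(8.00) + (2800.00)(86.00) + (2592.00)(40.00) = 363680.00 cm³
ΣAȳ = (2400.00)(75.00) + (2800.00)(10.00) + (2592.00)(44.00) = 322048.00 cm³
x̄ = 363680.00 / 7792.00 = 46.67 cm
ȳ = 322048.00 / 7792.00 = 41.33 cm

x̄ = 46.67 cm, ȳ = 41.33 cm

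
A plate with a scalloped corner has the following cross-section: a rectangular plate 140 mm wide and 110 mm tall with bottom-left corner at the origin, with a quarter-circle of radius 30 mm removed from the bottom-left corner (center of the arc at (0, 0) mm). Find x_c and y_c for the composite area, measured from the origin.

x_c = 72.76 mm, y_c = 57.03 mm

plate: A = 140 × 110 = 15400.00, centroid at (70.00, 55.00).
removed quarter-circle: A = −¼π·30² = -706.86, centroid at (12.73, 12.73).
ΣA = 14693.14 mm², ΣAx_c = 1069000.00 mm³, ΣAy_c = 838000.00 mm³.
x_c = 1069000.00/14693.14 = 72.76 mm; y_c = 838000.00/14693.14 = 57.03 mm.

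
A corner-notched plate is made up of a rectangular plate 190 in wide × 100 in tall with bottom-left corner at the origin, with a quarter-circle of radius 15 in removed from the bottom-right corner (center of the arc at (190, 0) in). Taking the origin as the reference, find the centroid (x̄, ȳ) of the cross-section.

plate: A = 190 × 100 = 19000.00, centroid at (95.00, 50.00).
removed quarter-circle: A = −¼π·15² = -176.71, centroid at (183.63, 6.37).
ΣA = 18823.29 in², ΣAx̄ = 1772549.23 in³, ΣAȳ = 948875.00 in³.
x̄ = 1772549.23/18823.29 = 94.17 in; ȳ = 948875.00/18823.29 = 50.41 in.

x̄ = 94.17 in, ȳ = 50.41 in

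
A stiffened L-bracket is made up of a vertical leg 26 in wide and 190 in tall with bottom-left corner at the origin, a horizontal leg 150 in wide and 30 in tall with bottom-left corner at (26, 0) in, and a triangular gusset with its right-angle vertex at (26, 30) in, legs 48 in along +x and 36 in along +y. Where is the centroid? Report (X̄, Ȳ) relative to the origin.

X̄ = 53.86 in, Ȳ = 55.62 in

Part | A | x̄ᵢ | ȳᵢ | A·x̄ᵢ | A·ȳᵢ
vertical leg | 4940.00 | 13.00 | 95.00 | 64220.00 | 469300.00
horizontal leg | 4500.00 | 101.00 | 15.00 | 454500.00 | 67500.00
gusset | 864.00 | 42.00 | 42.00 | 36288.00 | 36288.00
Σ | 10304.00 |  |  | 555008.00 | 573088.00
X̄ = 555008.00 / 10304.00 = 53.86 in
Ȳ = 573088.00 / 10304.00 = 55.62 in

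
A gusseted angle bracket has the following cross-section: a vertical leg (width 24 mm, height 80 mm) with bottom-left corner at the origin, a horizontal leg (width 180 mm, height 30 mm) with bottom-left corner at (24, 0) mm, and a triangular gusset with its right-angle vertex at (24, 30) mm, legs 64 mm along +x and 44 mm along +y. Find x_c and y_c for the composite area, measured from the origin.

vertical leg: A = 24 × 80 = 1920.00, centroid at (12.00, 40.00).
horizontal leg: A = 180 × 30 = 5400.00, centroid at (114.00, 15.00).
gusset: A = ½·64·44 = 1408.00, centroid at (45.33, 44.67).
ΣA = 8728.00 mm², ΣAx_c = 702469.33 mm³, ΣAy_c = 220690.67 mm³.
x_c = 702469.33/8728.00 = 80.48 mm; y_c = 220690.67/8728.00 = 25.29 mm.

x_c = 80.48 mm, y_c = 25.29 mm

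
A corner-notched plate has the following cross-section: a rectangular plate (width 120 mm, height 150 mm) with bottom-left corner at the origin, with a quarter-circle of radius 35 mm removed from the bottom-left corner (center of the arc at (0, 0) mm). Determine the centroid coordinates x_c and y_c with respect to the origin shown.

x_c = 62.55 mm, y_c = 78.40 mm

Part | A | x̄ᵢ | ȳᵢ | A·x̄ᵢ | A·ȳᵢ
plate | 18000.00 | 60.00 | 75.00 | 1080000.00 | 1350000.00
removed quarter-circle | -962.11 | 14.85 | 14.85 | -14291.67 | -14291.67
Σ | 17037.89 |  |  | 1065708.33 | 1335708.33
x_c = 1065708.33 / 17037.89 = 62.55 mm
y_c = 1335708.33 / 17037.89 = 78.40 mm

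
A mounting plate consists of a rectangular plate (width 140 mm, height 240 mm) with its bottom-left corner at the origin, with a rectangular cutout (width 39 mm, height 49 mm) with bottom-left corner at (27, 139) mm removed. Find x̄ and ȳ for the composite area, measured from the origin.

x̄ = 71.42 mm, ȳ = 117.38 mm

plate: A = 140 × 240 = 33600.00, centroid at (70.00, 120.00).
hole: A = −(39 × 49) = -1911.00, centroid at (46.50, 163.50).
ΣA = 31689.00 mm²
ΣAx̄ = (33600.00)(70.00) + (-1911.00)(46.50) = 2263138.50 mm³
ΣAȳ = (33600.00)(120.00) + (-1911.00)(163.50) = 3719551.50 mm³
x̄ = 2263138.50 / 31689.00 = 71.42 mm
ȳ = 3719551.50 / 31689.00 = 117.38 mm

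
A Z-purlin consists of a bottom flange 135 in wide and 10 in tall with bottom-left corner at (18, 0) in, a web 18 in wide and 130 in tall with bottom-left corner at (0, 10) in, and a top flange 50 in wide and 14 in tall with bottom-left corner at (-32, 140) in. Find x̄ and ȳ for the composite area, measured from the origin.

x̄ = 29.97 in, ȳ = 64.95 in

bottom flange: A = 135 × 10 = 1350.00, centroid at (85.50, 5.00).
web: A = 18 × 130 = 2340.00, centroid at (9.00, 75.00).
top flange: A = 50 × 14 = 700.00, centroid at (-7.00, 147.00).
ΣA = 4390.00 in², ΣAx̄ = 131585.00 in³, ΣAȳ = 285150.00 in³.
x̄ = 131585.00/4390.00 = 29.97 in; ȳ = 285150.00/4390.00 = 64.95 in.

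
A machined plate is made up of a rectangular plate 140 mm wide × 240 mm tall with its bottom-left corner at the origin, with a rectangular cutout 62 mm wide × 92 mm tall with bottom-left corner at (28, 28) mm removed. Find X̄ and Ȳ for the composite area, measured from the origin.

Part | A | x̄ᵢ | ȳᵢ | A·x̄ᵢ | A·ȳᵢ
plate | 33600.00 | 70.00 | 120.00 | 2352000.00 | 4032000.00
hole | -5704.00 | 59.00 | 74.00 | -336536.00 | -422096.00
Σ | 27896.00 |  |  | 2015464.00 | 3609904.00
X̄ = 2015464.00 / 27896.00 = 72.25 mm
Ȳ = 3609904.00 / 27896.00 = 129.41 mm

X̄ = 72.25 mm, Ȳ = 129.41 mm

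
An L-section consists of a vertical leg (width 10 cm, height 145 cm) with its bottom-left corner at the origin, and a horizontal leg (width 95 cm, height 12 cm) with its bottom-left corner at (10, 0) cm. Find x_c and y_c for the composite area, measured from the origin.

vertical leg: A = 10 × 145 = 1450.00, centroid at (5.00, 72.50).
horizontal leg: A = 95 × 12 = 1140.00, centroid at (57.50, 6.00).
ΣA = 2590.00 cm², ΣAx_c = 72800.00 cm³, ΣAy_c = 111965.00 cm³.
x_c = 72800.00/2590.00 = 28.11 cm; y_c = 111965.00/2590.00 = 43.23 cm.

x_c = 28.11 cm, y_c = 43.23 cm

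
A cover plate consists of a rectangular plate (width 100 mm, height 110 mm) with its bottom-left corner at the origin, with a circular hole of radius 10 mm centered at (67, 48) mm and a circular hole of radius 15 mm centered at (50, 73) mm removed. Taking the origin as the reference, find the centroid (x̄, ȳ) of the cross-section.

x̄ = 49.46 mm, ȳ = 53.95 mm

plate: A = 100 × 110 = 11000.00, centroid at (50.00, 55.00).
hole 1: A = −π·10² = -314.16, centroid at (67.00, 48.00).
hole 2: A = −π·15² = -706.86, centroid at (50.00, 73.00).
ΣA = 9978.98 mm², ΣAx̄ = 493608.41 mm³, ΣAȳ = 538319.70 mm³.
x̄ = 493608.41/9978.98 = 49.46 mm; ȳ = 538319.70/9978.98 = 53.95 mm.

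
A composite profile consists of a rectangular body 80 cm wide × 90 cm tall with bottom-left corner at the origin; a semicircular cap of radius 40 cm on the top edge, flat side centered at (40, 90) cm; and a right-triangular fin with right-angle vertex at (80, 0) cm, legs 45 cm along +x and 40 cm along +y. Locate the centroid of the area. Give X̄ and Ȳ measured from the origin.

Part | A | x̄ᵢ | ȳᵢ | A·x̄ᵢ | A·ȳᵢ
rectangular body | 7200.00 | 40.00 | 45.00 | 288000.00 | 324000.00
semicircular top | 2513.27 | 40.00 | 106.98 | 100530.96 | 268861.34
triangular fin | 900.00 | 95.00 | 13.33 | 85500.00 | 12000.00
Σ | 10613.27 |  |  | 474030.96 | 604861.34
X̄ = 474030.96 / 10613.27 = 44.66 cm
Ȳ = 604861.34 / 10613.27 = 56.99 cm

X̄ = 44.66 cm, Ȳ = 56.99 cm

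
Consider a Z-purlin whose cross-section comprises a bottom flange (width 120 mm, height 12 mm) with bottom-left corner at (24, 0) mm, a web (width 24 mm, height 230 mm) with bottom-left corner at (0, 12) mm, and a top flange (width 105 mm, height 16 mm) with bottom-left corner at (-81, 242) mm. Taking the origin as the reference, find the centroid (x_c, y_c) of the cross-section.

x_c = 16.12 mm, y_c = 130.75 mm

Part | A | x̄ᵢ | ȳᵢ | A·x̄ᵢ | A·ȳᵢ
bottom flange | 1440.00 | 84.00 | 6.00 | 120960.00 | 8640.00
web | 5520.00 | 12.00 | 127.00 | 66240.00 | 701040.00
top flange | 1680.00 | -28.50 | 250.00 | -47880.00 | 420000.00
Σ | 8640.00 |  |  | 139320.00 | 1129680.00
x_c = 139320.00 / 8640.00 = 16.12 mm
y_c = 1129680.00 / 8640.00 = 130.75 mm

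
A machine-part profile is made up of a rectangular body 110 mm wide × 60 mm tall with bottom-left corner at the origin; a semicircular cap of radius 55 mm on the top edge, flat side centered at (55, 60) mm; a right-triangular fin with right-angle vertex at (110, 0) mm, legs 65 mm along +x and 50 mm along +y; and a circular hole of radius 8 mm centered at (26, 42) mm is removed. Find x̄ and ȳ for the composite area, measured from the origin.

rectangular body: A = 110 × 60 = 6600.00, centroid at (55.00, 30.00).
semicircular top: A = ½π·55² = 4751.66, centroid at (55.00, 83.34).
triangular fin: A = ½·65·50 = 1625.00, centroid at (131.67, 16.67).
hole: A = −π·8² = -201.06, centroid at (26.00, 42.00).
ΣA = 12775.60 mm², ΣAx̄ = 833071.96 mm³, ΣAȳ = 612654.93 mm³.
x̄ = 833071.96/12775.60 = 65.21 mm; ȳ = 612654.93/12775.60 = 47.96 mm.

x̄ = 65.21 mm, ȳ = 47.96 mm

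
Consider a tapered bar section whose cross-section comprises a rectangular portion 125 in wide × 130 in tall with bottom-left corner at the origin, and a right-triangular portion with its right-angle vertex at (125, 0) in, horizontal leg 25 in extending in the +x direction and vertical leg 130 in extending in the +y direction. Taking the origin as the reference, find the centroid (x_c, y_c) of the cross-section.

rectangular portion: A = 125 × 130 = 16250.00, centroid at (62.50, 65.00).
triangular portion: A = ½·25·130 = 1625.00, centroid at (133.33, 43.33).
ΣA = 17875.00 in², ΣAx_c = 1232291.67 in³, ΣAy_c = 1126666.67 in³.
x_c = 1232291.67/17875.00 = 68.94 in; y_c = 1126666.67/17875.00 = 63.03 in.

x_c = 68.94 in, y_c = 63.03 in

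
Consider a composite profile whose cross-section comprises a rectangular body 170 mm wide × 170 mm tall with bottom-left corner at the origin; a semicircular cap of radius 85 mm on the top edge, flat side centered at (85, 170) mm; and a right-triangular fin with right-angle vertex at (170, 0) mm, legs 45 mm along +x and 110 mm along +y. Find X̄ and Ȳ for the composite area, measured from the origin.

rectangular body: A = 170 × 170 = 28900.00, centroid at (85.00, 85.00).
semicircular top: A = ½π·85² = 11349.00, centroid at (85.00, 206.08).
triangular fin: A = ½·45·110 = 2475.00, centroid at (185.00, 36.67).
ΣA = 42724.00 mm²
ΣAX̄ = (28900.00)(85.00) + (11349.00)(85.00) + (2475.00)(185.00) = 3879040.29 mm³
ΣAȲ = (28900.00)(85.00) + (11349.00)(206.08) + (2475.00)(36.67) = 4885997.26 mm³
X̄ = 3879040.29 / 42724.00 = 90.79 mm
Ȳ = 4885997.26 / 42724.00 = 114.36 mm

X̄ = 90.79 mm, Ȳ = 114.36 mm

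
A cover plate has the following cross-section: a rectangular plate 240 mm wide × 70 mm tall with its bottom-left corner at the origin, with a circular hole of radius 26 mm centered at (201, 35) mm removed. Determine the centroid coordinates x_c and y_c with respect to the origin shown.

x_c = 108.28 mm, y_c = 35.00 mm

Part | A | x̄ᵢ | ȳᵢ | A·x̄ᵢ | A·ȳᵢ
plate | 16800.00 | 120.00 | 35.00 | 2016000.00 | 588000.00
hole | -2123.72 | 201.00 | 35.00 | -426867.04 | -74330.08
Σ | 14676.28 |  |  | 1589132.96 | 513669.92
x_c = 1589132.96 / 14676.28 = 108.28 mm
y_c = 513669.92 / 14676.28 = 35.00 mm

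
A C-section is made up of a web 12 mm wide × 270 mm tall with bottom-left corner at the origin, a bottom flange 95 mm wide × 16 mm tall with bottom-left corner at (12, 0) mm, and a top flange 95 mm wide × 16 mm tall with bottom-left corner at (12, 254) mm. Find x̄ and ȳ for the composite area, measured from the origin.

x̄ = 31.90 mm, ȳ = 135.00 mm

web: A = 12 × 270 = 3240.00, centroid at (6.00, 135.00).
bottom flange: A = 95 × 16 = 1520.00, centroid at (59.50, 8.00).
top flange: A = 95 × 16 = 1520.00, centroid at (59.50, 262.00).
ΣA = 6280.00 mm²
ΣAx̄ = (3240.00)(6.00) + (1520.00)(59.50) + (1520.00)(59.50) = 200320.00 mm³
ΣAȳ = (3240.00)(135.00) + (1520.00)(8.00) + (1520.00)(262.00) = 847800.00 mm³
x̄ = 200320.00 / 6280.00 = 31.90 mm
ȳ = 847800.00 / 6280.00 = 135.00 mm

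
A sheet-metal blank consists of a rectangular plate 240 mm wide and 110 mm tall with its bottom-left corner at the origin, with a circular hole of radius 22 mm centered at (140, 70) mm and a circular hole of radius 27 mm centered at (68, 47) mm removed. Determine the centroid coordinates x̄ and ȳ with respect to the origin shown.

x̄ = 123.93 mm, ȳ = 54.80 mm

plate: A = 240 × 110 = 26400.00, centroid at (120.00, 55.00).
hole 1: A = −π·22² = -1520.53, centroid at (140.00, 70.00).
hole 2: A = −π·27² = -2290.22, centroid at (68.00, 47.00).
ΣA = 22589.25 mm²
ΣAx̄ = (26400.00)(120.00) + (-1520.53)(140.00) + (-2290.22)(68.00) = 2799390.65 mm³
ΣAȳ = (26400.00)(55.00) + (-1520.53)(70.00) + (-2290.22)(47.00) = 1237922.45 mm³
x̄ = 2799390.65 / 22589.25 = 123.93 mm
ȳ = 1237922.45 / 22589.25 = 54.80 mm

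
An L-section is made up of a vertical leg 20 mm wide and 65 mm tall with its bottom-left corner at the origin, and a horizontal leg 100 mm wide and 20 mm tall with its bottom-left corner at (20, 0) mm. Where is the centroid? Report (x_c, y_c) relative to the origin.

x_c = 46.36 mm, y_c = 18.86 mm

vertical leg: A = 20 × 65 = 1300.00, centroid at (10.00, 32.50).
horizontal leg: A = 100 × 20 = 2000.00, centroid at (70.00, 10.00).
ΣA = 3300.00 mm²
ΣAx_c = (1300.00)(10.00) + (2000.00)(70.00) = 153000.00 mm³
ΣAy_c = (1300.00)(32.50) + (2000.00)(10.00) = 62250.00 mm³
x_c = 153000.00 / 3300.00 = 46.36 mm
y_c = 62250.00 / 3300.00 = 18.86 mm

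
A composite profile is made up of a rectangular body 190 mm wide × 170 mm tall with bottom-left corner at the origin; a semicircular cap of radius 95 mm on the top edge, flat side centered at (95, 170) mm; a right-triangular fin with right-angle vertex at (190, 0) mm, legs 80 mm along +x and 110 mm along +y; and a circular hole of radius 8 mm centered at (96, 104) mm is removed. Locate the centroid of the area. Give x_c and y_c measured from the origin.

rectangular body: A = 190 × 170 = 32300.00, centroid at (95.00, 85.00).
semicircular top: A = ½π·95² = 14176.44, centroid at (95.00, 210.32).
triangular fin: A = ½·80·110 = 4400.00, centroid at (216.67, 36.67).
hole: A = −π·8² = -201.06, centroid at (96.00, 104.00).
ΣA = 50675.37 mm², ΣAx_c = 5349292.89 mm³, ΣAy_c = 5867500.49 mm³.
x_c = 5349292.89/50675.37 = 105.56 mm; y_c = 5867500.49/50675.37 = 115.79 mm.

x_c = 105.56 mm, y_c = 115.79 mm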